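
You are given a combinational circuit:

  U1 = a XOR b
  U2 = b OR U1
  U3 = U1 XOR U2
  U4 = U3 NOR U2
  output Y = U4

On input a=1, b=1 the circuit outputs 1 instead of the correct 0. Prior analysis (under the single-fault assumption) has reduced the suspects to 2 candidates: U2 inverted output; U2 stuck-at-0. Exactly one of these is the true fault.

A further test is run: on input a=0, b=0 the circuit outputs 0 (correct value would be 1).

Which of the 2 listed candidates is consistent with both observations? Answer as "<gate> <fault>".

Evaluate each candidate on input a=0, b=0:
  U2 inverted output: U1=0, U2=1 [inverted output], U3=1, U4=0 → 0 — matches
  U2 stuck-at-0: U1=0, U2=0 [stuck-at-0], U3=0, U4=1 → 1 — eliminated
Only U2 inverted output reproduces the observed 0.

U2 inverted output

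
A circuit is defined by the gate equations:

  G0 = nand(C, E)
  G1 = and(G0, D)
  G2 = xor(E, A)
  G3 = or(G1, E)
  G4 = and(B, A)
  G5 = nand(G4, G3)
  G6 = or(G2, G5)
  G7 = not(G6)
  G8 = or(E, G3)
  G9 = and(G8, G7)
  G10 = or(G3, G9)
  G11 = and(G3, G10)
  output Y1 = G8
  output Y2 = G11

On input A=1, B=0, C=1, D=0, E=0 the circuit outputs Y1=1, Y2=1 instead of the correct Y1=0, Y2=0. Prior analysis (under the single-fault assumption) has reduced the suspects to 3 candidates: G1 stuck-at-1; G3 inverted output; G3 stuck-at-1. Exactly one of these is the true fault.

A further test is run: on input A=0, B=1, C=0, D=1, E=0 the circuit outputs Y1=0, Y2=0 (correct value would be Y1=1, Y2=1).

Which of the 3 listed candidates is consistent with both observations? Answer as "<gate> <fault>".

Evaluate each candidate on input A=0, B=1, C=0, D=1, E=0:
  G1 stuck-at-1: G0=1, G1=1 [stuck-at-1], G2=0, G3=1, G4=0, G5=1, G6=1, G7=0, G8=1, G9=0, G10=1, G11=1 → Y1=1, Y2=1 — eliminated
  G3 inverted output: G0=1, G1=1, G2=0, G3=0 [inverted output], G4=0, G5=1, G6=1, G7=0, G8=0, G9=0, G10=0, G11=0 → Y1=0, Y2=0 — matches
  G3 stuck-at-1: G0=1, G1=1, G2=0, G3=1 [stuck-at-1], G4=0, G5=1, G6=1, G7=0, G8=1, G9=0, G10=1, G11=1 → Y1=1, Y2=1 — eliminated
Only G3 inverted output reproduces the observed Y1=0, Y2=0.

G3 inverted output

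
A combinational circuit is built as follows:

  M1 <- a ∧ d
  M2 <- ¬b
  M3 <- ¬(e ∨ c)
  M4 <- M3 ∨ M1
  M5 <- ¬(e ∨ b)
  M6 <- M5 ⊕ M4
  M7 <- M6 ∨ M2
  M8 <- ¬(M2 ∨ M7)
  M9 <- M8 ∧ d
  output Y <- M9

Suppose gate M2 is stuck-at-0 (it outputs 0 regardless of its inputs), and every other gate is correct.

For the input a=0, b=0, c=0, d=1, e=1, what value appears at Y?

1

Propagate with M2 forced: M1=0, M2=0 [stuck-at-0], M3=0, M4=0, M5=0, M6=0, M7=0, M8=1, M9=1.
So Y = 1. (Without the fault it would be 0.)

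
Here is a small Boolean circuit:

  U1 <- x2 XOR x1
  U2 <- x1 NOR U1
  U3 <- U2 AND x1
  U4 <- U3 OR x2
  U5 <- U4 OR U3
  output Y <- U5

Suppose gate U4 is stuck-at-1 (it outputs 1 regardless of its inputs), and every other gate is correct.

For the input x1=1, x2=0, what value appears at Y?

1

Propagate with U4 forced: U1=1, U2=0, U3=0, U4=1 [stuck-at-1], U5=1.
So Y = 1. (Without the fault it would be 0.)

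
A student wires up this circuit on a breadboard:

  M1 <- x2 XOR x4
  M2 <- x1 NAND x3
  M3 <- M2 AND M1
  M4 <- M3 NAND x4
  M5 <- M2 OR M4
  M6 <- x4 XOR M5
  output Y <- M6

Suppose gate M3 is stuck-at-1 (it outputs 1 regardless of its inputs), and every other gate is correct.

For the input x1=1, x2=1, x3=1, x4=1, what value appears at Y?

Propagate with M3 forced: M1=0, M2=0, M3=1 [stuck-at-1], M4=0, M5=0, M6=1.
So Y = 1. (Without the fault it would be 0.)

1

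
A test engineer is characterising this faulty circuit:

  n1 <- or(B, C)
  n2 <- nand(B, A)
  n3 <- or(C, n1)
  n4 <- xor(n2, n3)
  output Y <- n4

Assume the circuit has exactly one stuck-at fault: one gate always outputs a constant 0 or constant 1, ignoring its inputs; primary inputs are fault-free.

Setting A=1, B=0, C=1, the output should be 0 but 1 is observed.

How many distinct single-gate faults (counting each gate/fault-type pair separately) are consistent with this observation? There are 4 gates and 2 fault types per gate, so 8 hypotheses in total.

3

Fault-free: n1=1, n2=1, n3=1, n4=0 → 0. Observed 1.
  n1 stuck-at-0: output 0 ✗
  n1 stuck-at-1: output 0 ✗
  n2 stuck-at-0: output 1 ✓
  n2 stuck-at-1: output 0 ✗
  n3 stuck-at-0: output 1 ✓
  n3 stuck-at-1: output 0 ✗
  n4 stuck-at-0: output 0 ✗
  n4 stuck-at-1: output 1 ✓
Consistent faults: {n2 stuck-at-0, n3 stuck-at-0, n4 stuck-at-1} — 3 in all.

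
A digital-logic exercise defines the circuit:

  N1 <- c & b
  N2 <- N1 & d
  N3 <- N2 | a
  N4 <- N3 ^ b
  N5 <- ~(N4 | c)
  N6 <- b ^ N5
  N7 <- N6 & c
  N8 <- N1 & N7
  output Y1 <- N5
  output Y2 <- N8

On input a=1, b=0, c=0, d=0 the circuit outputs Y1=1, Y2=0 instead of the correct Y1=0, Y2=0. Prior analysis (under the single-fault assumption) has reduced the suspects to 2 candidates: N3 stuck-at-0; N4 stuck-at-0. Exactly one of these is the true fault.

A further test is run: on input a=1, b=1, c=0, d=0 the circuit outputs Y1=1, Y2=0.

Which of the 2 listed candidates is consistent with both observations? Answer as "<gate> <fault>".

Evaluate each candidate on input a=1, b=1, c=0, d=0:
  N3 stuck-at-0: N1=0, N2=0, N3=0 [stuck-at-0], N4=1, N5=0, N6=1, N7=0, N8=0 → Y1=0, Y2=0 — eliminated
  N4 stuck-at-0: N1=0, N2=0, N3=1, N4=0 [stuck-at-0], N5=1, N6=0, N7=0, N8=0 → Y1=1, Y2=0 — matches
Only N4 stuck-at-0 reproduces the observed Y1=1, Y2=0.

N4 stuck-at-0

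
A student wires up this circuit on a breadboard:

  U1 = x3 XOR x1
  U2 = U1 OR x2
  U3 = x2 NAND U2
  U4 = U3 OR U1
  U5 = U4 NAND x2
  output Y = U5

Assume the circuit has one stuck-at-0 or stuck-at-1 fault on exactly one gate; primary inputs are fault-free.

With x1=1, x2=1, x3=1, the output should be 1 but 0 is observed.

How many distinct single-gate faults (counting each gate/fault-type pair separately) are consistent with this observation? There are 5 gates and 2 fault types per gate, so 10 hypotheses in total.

5

Fault-free: U1=0, U2=1, U3=0, U4=0, U5=1 → 1. Observed 0.
  U1 stuck-at-0: output 1 ✗
  U1 stuck-at-1: output 0 ✓
  U2 stuck-at-0: output 0 ✓
  U2 stuck-at-1: output 1 ✗
  U3 stuck-at-0: output 1 ✗
  U3 stuck-at-1: output 0 ✓
  U4 stuck-at-0: output 1 ✗
  U4 stuck-at-1: output 0 ✓
  U5 stuck-at-0: output 0 ✓
  U5 stuck-at-1: output 1 ✗
Consistent faults: {U1 stuck-at-1, U2 stuck-at-0, U3 stuck-at-1, U4 stuck-at-1, U5 stuck-at-0} — 5 in all.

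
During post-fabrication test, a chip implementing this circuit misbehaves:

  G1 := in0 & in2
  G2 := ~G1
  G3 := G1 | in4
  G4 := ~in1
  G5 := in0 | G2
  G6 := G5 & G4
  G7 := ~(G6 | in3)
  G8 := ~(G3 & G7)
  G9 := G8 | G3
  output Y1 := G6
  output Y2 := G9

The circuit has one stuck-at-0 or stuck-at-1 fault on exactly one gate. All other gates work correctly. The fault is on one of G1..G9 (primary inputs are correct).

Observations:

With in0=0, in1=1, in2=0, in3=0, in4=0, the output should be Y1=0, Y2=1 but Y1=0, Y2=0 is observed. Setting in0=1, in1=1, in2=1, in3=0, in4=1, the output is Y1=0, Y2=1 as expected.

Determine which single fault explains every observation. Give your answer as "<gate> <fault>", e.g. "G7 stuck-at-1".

Fault-free values for test 1 (in0=0, in1=1, in2=0, in3=0, in4=0): G1=0, G2=1, G3=0, G4=0, G5=1, G6=0, G7=1, G8=1, G9=1, giving Y1=0, Y2=1. Observed Y1=0, Y2=0.
Test 1: faults giving observed Y1=0, Y2=0 are {G8 stuck-at-0, G9 stuck-at-0}.
Test 2 (in0=1, in1=1, in2=1, in3=0, in4=1): fault-free G1=1, G2=0, G3=1, G4=0, G5=1, G6=0, G7=1, G8=0, G9=1 → Y1=0, Y2=1; observed Y1=0, Y2=1. Eliminates G9 stuck-at-0.
Only G8 stuck-at-0 is consistent with every test.

G8 stuck-at-0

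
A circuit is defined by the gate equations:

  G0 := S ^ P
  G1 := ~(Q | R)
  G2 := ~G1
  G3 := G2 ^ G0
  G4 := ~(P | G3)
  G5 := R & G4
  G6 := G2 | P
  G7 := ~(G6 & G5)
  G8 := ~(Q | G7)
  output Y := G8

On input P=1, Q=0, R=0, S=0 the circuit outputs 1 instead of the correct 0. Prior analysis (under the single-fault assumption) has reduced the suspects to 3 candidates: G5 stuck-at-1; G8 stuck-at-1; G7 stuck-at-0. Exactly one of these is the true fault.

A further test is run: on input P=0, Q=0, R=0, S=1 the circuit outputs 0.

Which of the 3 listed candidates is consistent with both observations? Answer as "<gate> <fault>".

Evaluate each candidate on input P=0, Q=0, R=0, S=1:
  G5 stuck-at-1: G0=1, G1=1, G2=0, G3=1, G4=0, G5=1 [stuck-at-1], G6=0, G7=1, G8=0 → 0 — matches
  G8 stuck-at-1: G0=1, G1=1, G2=0, G3=1, G4=0, G5=0, G6=0, G7=1, G8=1 [stuck-at-1] → 1 — eliminated
  G7 stuck-at-0: G0=1, G1=1, G2=0, G3=1, G4=0, G5=0, G6=0, G7=0 [stuck-at-0], G8=1 → 1 — eliminated
Only G5 stuck-at-1 reproduces the observed 0.

G5 stuck-at-1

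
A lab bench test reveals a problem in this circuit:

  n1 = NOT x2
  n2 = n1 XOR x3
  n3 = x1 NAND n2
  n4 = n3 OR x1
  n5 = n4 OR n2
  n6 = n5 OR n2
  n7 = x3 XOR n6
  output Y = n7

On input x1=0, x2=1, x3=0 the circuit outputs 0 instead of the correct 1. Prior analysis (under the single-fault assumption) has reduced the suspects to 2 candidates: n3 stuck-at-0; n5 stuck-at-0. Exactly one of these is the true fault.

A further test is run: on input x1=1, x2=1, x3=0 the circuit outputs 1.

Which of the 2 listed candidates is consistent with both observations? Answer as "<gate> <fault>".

Evaluate each candidate on input x1=1, x2=1, x3=0:
  n3 stuck-at-0: n1=0, n2=0, n3=0 [stuck-at-0], n4=1, n5=1, n6=1, n7=1 → 1 — matches
  n5 stuck-at-0: n1=0, n2=0, n3=1, n4=1, n5=0 [stuck-at-0], n6=0, n7=0 → 0 — eliminated
Only n3 stuck-at-0 reproduces the observed 1.

n3 stuck-at-0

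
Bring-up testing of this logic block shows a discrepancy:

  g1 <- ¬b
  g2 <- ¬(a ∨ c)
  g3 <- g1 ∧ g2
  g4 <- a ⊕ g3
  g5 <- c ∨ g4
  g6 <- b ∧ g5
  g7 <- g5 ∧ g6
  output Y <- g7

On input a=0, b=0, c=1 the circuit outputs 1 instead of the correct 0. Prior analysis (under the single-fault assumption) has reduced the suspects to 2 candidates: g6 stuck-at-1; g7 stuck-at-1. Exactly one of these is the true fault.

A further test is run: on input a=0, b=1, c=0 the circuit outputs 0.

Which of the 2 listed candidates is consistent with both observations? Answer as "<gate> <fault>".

g6 stuck-at-1

Evaluate each candidate on input a=0, b=1, c=0:
  g6 stuck-at-1: g1=0, g2=1, g3=0, g4=0, g5=0, g6=1 [stuck-at-1], g7=0 → 0 — matches
  g7 stuck-at-1: g1=0, g2=1, g3=0, g4=0, g5=0, g6=0, g7=1 [stuck-at-1] → 1 — eliminated
Only g6 stuck-at-1 reproduces the observed 0.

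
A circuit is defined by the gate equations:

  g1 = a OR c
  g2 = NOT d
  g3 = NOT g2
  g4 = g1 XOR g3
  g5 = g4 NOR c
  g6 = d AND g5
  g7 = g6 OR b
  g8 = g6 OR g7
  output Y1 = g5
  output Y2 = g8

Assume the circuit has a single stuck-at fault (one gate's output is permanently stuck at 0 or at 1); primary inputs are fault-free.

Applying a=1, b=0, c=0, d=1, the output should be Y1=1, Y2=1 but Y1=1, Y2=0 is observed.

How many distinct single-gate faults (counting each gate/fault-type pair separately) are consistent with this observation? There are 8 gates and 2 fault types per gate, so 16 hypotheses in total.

2

Fault-free: g1=1, g2=0, g3=1, g4=0, g5=1, g6=1, g7=1, g8=1 → Y1=1, Y2=1. Observed Y1=1, Y2=0.
  g1: none of the 2 fault types match ✗
  g2: none of the 2 fault types match ✗
  g3: none of the 2 fault types match ✗
  g4: none of the 2 fault types match ✗
  g5: none of the 2 fault types match ✗
  g6: stuck-at-0 ✓; others ✗
  g7: none of the 2 fault types match ✗
  g8: stuck-at-0 ✓; others ✗
Consistent faults: {g6 stuck-at-0, g8 stuck-at-0} — 2 in all.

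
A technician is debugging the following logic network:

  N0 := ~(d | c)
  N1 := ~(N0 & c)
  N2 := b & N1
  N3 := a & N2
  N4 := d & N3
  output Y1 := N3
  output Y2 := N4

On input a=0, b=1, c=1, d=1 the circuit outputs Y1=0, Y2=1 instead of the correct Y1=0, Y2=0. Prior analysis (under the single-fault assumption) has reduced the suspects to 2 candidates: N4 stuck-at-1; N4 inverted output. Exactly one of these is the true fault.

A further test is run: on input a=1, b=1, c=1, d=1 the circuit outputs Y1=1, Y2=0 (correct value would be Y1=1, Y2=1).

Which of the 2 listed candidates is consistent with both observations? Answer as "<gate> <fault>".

Evaluate each candidate on input a=1, b=1, c=1, d=1:
  N4 stuck-at-1: N0=0, N1=1, N2=1, N3=1, N4=1 [stuck-at-1] → Y1=1, Y2=1 — eliminated
  N4 inverted output: N0=0, N1=1, N2=1, N3=1, N4=0 [inverted output] → Y1=1, Y2=0 — matches
Only N4 inverted output reproduces the observed Y1=1, Y2=0.

N4 inverted output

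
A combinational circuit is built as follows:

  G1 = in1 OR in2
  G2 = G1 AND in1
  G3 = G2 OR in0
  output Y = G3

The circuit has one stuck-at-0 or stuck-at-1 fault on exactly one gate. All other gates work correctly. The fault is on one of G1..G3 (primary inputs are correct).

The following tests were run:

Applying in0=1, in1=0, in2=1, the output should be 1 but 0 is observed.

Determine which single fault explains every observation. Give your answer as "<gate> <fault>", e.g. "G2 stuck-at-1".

G3 stuck-at-0

Fault-free values for test 1 (in0=1, in1=0, in2=1): G1=1, G2=0, G3=1, giving Y=1. Observed 0.
Test 1: faults giving observed 0 are {G3 stuck-at-0}.
Only G3 stuck-at-0 is consistent with every test.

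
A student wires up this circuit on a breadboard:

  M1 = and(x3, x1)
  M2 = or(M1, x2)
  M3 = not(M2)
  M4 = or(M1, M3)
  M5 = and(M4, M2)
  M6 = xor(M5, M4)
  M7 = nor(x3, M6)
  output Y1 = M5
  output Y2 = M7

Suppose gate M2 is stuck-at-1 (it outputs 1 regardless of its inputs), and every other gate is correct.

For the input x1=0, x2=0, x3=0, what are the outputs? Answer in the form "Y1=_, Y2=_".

Y1=0, Y2=1

Propagate with M2 forced: M1=0, M2=1 [stuck-at-1], M3=0, M4=0, M5=0, M6=0, M7=1.
So the outputs are Y1=0, Y2=1. (Without the fault they would be Y1=0, Y2=0.)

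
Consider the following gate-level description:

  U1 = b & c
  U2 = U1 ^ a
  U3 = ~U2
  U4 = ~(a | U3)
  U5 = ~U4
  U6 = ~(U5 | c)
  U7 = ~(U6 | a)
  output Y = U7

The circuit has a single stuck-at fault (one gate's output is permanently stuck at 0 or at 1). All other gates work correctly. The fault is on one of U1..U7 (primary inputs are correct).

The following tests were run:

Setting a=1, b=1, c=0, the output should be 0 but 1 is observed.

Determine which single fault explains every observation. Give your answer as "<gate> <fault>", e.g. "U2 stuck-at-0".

Fault-free values for test 1 (a=1, b=1, c=0): U1=0, U2=1, U3=0, U4=0, U5=1, U6=0, U7=0, giving Y=0. Observed 1.
Test 1: faults giving observed 1 are {U7 stuck-at-1}.
Only U7 stuck-at-1 is consistent with every test.

U7 stuck-at-1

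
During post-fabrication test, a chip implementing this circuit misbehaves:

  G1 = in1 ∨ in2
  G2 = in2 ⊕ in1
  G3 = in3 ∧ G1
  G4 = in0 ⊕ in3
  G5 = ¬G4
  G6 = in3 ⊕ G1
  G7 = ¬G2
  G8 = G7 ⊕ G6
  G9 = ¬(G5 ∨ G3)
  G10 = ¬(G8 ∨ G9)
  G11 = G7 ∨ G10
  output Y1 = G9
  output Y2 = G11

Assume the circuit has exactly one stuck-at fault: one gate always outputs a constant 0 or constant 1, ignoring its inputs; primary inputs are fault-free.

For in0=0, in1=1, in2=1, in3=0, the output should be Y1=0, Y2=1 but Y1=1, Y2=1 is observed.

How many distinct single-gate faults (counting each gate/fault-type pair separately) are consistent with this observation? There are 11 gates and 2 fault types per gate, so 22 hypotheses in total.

Fault-free: G1=1, G2=0, G3=0, G4=0, G5=1, G6=1, G7=1, G8=0, G9=0, G10=1, G11=1 → Y1=0, Y2=1. Observed Y1=1, Y2=1.
  G1: none of the 2 fault types match ✗
  G2: none of the 2 fault types match ✗
  G3: none of the 2 fault types match ✗
  G4: stuck-at-1 ✓; others ✗
  G5: stuck-at-0 ✓; others ✗
  G6: none of the 2 fault types match ✗
  G7: none of the 2 fault types match ✗
  G8: none of the 2 fault types match ✗
  G9: stuck-at-1 ✓; others ✗
  G10: none of the 2 fault types match ✗
  G11: none of the 2 fault types match ✗
Consistent faults: {G4 stuck-at-1, G5 stuck-at-0, G9 stuck-at-1} — 3 in all.

3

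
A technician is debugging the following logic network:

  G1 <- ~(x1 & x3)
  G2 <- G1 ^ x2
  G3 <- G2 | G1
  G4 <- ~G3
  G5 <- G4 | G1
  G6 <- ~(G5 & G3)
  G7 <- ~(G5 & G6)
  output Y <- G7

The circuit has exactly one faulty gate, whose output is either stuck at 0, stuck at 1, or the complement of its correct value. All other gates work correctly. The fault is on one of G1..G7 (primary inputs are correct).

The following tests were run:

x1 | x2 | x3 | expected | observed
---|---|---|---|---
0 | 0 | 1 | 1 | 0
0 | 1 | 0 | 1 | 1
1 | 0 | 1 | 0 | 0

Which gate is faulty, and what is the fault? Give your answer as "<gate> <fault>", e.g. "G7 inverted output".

G1 stuck-at-0

Fault-free values for test 1 (x1=0, x2=0, x3=1): G1=1, G2=1, G3=1, G4=0, G5=1, G6=0, G7=1, giving Y=1. Observed 0.
Test 1: faults giving observed 0 are {G1 stuck-at-0, G1 inverted output, G3 stuck-at-0, G3 inverted output, G6 stuck-at-1, G6 inverted output, G7 stuck-at-0, G7 inverted output}.
Test 2 (x1=0, x2=1, x3=0): fault-free G1=1, G2=0, G3=1, G4=0, G5=1, G6=0, G7=1 → 1; observed 1. Eliminates G3 stuck-at-0, G3 inverted output, G6 stuck-at-1, G6 inverted output, G7 stuck-at-0, G7 inverted output.
Test 3 (x1=1, x2=0, x3=1): fault-free G1=0, G2=0, G3=0, G4=1, G5=1, G6=1, G7=0 → 0; observed 0. Eliminates G1 inverted output.
Only G1 stuck-at-0 is consistent with every test.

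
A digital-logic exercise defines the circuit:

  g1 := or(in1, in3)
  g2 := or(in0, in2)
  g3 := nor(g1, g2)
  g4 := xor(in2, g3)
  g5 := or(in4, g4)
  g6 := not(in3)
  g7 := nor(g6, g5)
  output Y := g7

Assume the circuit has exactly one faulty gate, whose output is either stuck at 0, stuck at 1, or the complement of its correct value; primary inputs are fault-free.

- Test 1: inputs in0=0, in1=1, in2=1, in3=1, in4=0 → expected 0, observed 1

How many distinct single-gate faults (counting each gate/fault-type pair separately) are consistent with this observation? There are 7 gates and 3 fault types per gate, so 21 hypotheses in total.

Fault-free: g1=1, g2=1, g3=0, g4=1, g5=1, g6=0, g7=0 → 0. Observed 1.
  g1: none of the 3 fault types match ✗
  g2: none of the 3 fault types match ✗
  g3: stuck-at-1, inverted output ✓; others ✗
  g4: stuck-at-0, inverted output ✓; others ✗
  g5: stuck-at-0, inverted output ✓; others ✗
  g6: none of the 3 fault types match ✗
  g7: stuck-at-1, inverted output ✓; others ✗
Consistent faults: {g3 stuck-at-1, g3 inverted output, g4 stuck-at-0, g4 inverted output, g5 stuck-at-0, g5 inverted output, g7 stuck-at-1, g7 inverted output} — 8 in all.

8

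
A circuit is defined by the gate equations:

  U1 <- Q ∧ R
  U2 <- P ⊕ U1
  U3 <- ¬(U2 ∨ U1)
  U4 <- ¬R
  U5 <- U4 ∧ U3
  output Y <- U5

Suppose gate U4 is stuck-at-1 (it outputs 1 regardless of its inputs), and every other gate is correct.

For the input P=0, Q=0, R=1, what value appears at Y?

Propagate with U4 forced: U1=0, U2=0, U3=1, U4=1 [stuck-at-1], U5=1.
So Y = 1. (Without the fault it would be 0.)

1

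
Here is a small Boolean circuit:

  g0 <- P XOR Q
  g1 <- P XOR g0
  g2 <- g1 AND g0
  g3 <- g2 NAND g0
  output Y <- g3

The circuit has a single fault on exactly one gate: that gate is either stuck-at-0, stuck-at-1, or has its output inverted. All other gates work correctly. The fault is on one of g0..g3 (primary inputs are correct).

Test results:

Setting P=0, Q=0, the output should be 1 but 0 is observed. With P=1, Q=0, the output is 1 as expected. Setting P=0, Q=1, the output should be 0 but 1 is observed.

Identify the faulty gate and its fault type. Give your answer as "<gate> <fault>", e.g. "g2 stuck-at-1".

g0 inverted output

Fault-free values for test 1 (P=0, Q=0): g0=0, g1=0, g2=0, g3=1, giving Y=1. Observed 0.
Test 1: faults giving observed 0 are {g0 stuck-at-1, g0 inverted output, g3 stuck-at-0, g3 inverted output}.
Test 2 (P=1, Q=0): fault-free g0=1, g1=0, g2=0, g3=1 → 1; observed 1. Eliminates g3 stuck-at-0, g3 inverted output.
Test 3 (P=0, Q=1): fault-free g0=1, g1=1, g2=1, g3=0 → 0; observed 1. Eliminates g0 stuck-at-1.
Only g0 inverted output is consistent with every test.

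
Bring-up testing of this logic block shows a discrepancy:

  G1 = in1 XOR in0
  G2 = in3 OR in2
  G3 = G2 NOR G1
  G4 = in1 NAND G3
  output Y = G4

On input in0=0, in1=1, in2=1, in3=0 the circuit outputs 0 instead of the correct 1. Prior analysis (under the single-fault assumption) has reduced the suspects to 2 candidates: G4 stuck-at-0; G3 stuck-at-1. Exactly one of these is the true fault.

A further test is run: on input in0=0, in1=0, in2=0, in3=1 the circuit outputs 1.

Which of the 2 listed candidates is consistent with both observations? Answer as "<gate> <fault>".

G3 stuck-at-1

Evaluate each candidate on input in0=0, in1=0, in2=0, in3=1:
  G4 stuck-at-0: G1=0, G2=1, G3=0, G4=0 [stuck-at-0] → 0 — eliminated
  G3 stuck-at-1: G1=0, G2=1, G3=1 [stuck-at-1], G4=1 → 1 — matches
Only G3 stuck-at-1 reproduces the observed 1.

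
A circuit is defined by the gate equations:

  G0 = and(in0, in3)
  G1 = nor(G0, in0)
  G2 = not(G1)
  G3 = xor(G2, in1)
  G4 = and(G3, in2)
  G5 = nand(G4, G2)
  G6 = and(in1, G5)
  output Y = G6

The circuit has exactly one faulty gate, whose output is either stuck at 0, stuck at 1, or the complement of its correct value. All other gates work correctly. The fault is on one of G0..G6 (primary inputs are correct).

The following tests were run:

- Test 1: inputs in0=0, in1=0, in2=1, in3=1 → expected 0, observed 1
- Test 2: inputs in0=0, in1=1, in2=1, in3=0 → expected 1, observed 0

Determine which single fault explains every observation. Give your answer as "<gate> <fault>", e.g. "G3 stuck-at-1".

Fault-free values for test 1 (in0=0, in1=0, in2=1, in3=1): G0=0, G1=1, G2=0, G3=0, G4=0, G5=1, G6=0, giving Y=0. Observed 1.
Test 1: faults giving observed 1 are {G6 stuck-at-1, G6 inverted output}.
Test 2 (in0=0, in1=1, in2=1, in3=0): fault-free G0=0, G1=1, G2=0, G3=1, G4=1, G5=1, G6=1 → 1; observed 0. Eliminates G6 stuck-at-1.
Only G6 inverted output is consistent with every test.

G6 inverted output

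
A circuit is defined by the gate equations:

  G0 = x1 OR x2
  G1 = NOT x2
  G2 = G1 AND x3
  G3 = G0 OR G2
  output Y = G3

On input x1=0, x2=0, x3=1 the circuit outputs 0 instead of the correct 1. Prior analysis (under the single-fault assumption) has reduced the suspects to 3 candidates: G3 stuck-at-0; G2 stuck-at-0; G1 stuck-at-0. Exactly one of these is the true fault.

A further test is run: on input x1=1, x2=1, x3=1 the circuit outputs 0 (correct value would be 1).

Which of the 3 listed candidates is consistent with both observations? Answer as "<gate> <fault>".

Evaluate each candidate on input x1=1, x2=1, x3=1:
  G3 stuck-at-0: G0=1, G1=0, G2=0, G3=0 [stuck-at-0] → 0 — matches
  G2 stuck-at-0: G0=1, G1=0, G2=0 [stuck-at-0], G3=1 → 1 — eliminated
  G1 stuck-at-0: G0=1, G1=0 [stuck-at-0], G2=0, G3=1 → 1 — eliminated
Only G3 stuck-at-0 reproduces the observed 0.

G3 stuck-at-0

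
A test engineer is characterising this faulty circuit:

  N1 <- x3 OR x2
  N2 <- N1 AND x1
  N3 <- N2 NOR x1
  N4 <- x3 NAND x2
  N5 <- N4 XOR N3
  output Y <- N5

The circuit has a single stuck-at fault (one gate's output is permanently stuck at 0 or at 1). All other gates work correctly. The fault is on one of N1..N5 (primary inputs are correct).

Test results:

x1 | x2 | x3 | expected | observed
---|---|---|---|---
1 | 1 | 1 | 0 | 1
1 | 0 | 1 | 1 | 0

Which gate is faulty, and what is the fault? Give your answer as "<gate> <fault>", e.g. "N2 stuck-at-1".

N3 stuck-at-1

Fault-free values for test 1 (x1=1, x2=1, x3=1): N1=1, N2=1, N3=0, N4=0, N5=0, giving Y=0. Observed 1.
Test 1: faults giving observed 1 are {N3 stuck-at-1, N4 stuck-at-1, N5 stuck-at-1}.
Test 2 (x1=1, x2=0, x3=1): fault-free N1=1, N2=1, N3=0, N4=1, N5=1 → 1; observed 0. Eliminates N4 stuck-at-1, N5 stuck-at-1.
Only N3 stuck-at-1 is consistent with every test.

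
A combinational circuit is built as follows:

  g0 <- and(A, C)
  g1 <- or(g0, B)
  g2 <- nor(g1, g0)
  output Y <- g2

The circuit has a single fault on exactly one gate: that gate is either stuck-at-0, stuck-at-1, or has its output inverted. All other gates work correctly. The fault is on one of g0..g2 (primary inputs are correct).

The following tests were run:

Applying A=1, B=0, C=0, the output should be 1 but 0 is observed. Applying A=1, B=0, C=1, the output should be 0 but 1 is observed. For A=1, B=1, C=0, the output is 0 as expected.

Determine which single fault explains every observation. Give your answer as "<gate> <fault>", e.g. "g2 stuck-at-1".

Fault-free values for test 1 (A=1, B=0, C=0): g0=0, g1=0, g2=1, giving Y=1. Observed 0.
Test 1: faults giving observed 0 are {g0 stuck-at-1, g0 inverted output, g1 stuck-at-1, g1 inverted output, g2 stuck-at-0, g2 inverted output}.
Test 2 (A=1, B=0, C=1): fault-free g0=1, g1=1, g2=0 → 0; observed 1. Eliminates g0 stuck-at-1, g1 stuck-at-1, g1 inverted output, g2 stuck-at-0.
Test 3 (A=1, B=1, C=0): fault-free g0=0, g1=1, g2=0 → 0; observed 0. Eliminates g2 inverted output.
Only g0 inverted output is consistent with every test.

g0 inverted output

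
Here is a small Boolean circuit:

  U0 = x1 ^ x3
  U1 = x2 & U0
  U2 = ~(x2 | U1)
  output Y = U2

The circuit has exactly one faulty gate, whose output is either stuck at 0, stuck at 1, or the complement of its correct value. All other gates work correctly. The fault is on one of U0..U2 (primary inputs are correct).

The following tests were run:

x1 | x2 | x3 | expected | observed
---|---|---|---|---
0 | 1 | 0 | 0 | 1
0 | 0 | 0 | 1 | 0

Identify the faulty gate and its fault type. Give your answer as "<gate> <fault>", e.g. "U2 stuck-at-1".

Fault-free values for test 1 (x1=0, x2=1, x3=0): U0=0, U1=0, U2=0, giving Y=0. Observed 1.
Test 1: faults giving observed 1 are {U2 stuck-at-1, U2 inverted output}.
Test 2 (x1=0, x2=0, x3=0): fault-free U0=0, U1=0, U2=1 → 1; observed 0. Eliminates U2 stuck-at-1.
Only U2 inverted output is consistent with every test.

U2 inverted output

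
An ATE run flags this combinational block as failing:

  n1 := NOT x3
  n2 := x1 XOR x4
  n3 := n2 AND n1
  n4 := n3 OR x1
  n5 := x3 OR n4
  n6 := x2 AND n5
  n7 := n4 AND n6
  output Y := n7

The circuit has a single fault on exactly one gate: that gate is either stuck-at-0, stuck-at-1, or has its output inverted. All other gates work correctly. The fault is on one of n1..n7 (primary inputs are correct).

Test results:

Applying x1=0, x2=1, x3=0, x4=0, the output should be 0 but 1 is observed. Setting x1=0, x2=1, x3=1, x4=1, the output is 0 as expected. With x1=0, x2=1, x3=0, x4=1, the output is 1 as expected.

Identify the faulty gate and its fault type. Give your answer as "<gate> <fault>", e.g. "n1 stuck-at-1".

Fault-free values for test 1 (x1=0, x2=1, x3=0, x4=0): n1=1, n2=0, n3=0, n4=0, n5=0, n6=0, n7=0, giving Y=0. Observed 1.
Test 1: faults giving observed 1 are {n2 stuck-at-1, n2 inverted output, n3 stuck-at-1, n3 inverted output, n4 stuck-at-1, n4 inverted output, n7 stuck-at-1, n7 inverted output}.
Test 2 (x1=0, x2=1, x3=1, x4=1): fault-free n1=0, n2=1, n3=0, n4=0, n5=1, n6=1, n7=0 → 0; observed 0. Eliminates n3 stuck-at-1, n3 inverted output, n4 stuck-at-1, n4 inverted output, n7 stuck-at-1, n7 inverted output.
Test 3 (x1=0, x2=1, x3=0, x4=1): fault-free n1=1, n2=1, n3=1, n4=1, n5=1, n6=1, n7=1 → 1; observed 1. Eliminates n2 inverted output.
Only n2 stuck-at-1 is consistent with every test.

n2 stuck-at-1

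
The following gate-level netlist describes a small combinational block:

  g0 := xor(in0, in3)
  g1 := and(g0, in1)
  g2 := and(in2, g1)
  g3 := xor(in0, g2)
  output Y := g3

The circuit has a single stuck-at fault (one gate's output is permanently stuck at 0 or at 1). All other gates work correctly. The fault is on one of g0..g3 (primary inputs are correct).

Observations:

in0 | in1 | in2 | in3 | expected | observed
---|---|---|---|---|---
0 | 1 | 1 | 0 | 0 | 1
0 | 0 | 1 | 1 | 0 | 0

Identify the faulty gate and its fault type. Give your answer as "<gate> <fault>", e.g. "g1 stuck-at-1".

Fault-free values for test 1 (in0=0, in1=1, in2=1, in3=0): g0=0, g1=0, g2=0, g3=0, giving Y=0. Observed 1.
Test 1: faults giving observed 1 are {g0 stuck-at-1, g1 stuck-at-1, g2 stuck-at-1, g3 stuck-at-1}.
Test 2 (in0=0, in1=0, in2=1, in3=1): fault-free g0=1, g1=0, g2=0, g3=0 → 0; observed 0. Eliminates g1 stuck-at-1, g2 stuck-at-1, g3 stuck-at-1.
Only g0 stuck-at-1 is consistent with every test.

g0 stuck-at-1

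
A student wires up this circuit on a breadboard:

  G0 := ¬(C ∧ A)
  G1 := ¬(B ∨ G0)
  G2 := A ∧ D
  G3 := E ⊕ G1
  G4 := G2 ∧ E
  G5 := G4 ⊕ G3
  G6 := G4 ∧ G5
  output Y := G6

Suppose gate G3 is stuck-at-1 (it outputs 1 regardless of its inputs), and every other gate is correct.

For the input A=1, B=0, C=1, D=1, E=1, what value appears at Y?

0

Propagate with G3 forced: G0=0, G1=1, G2=1, G3=1 [stuck-at-1], G4=1, G5=0, G6=0.
So Y = 0. (Without the fault it would be 1.)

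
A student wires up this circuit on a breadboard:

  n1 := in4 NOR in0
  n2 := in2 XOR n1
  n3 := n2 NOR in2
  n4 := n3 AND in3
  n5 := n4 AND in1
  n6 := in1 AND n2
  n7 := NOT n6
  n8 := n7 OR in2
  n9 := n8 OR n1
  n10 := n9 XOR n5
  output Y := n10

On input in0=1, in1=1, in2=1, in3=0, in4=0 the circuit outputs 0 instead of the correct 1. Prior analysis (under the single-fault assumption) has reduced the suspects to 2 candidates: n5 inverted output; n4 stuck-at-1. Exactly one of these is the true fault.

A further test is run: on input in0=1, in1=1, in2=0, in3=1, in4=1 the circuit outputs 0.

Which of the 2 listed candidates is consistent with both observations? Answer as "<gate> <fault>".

Evaluate each candidate on input in0=1, in1=1, in2=0, in3=1, in4=1:
  n5 inverted output: n1=0, n2=0, n3=1, n4=1, n5=0 [inverted output], n6=0, n7=1, n8=1, n9=1, n10=1 → 1 — eliminated
  n4 stuck-at-1: n1=0, n2=0, n3=1, n4=1 [stuck-at-1], n5=1, n6=0, n7=1, n8=1, n9=1, n10=0 → 0 — matches
Only n4 stuck-at-1 reproduces the observed 0.

n4 stuck-at-1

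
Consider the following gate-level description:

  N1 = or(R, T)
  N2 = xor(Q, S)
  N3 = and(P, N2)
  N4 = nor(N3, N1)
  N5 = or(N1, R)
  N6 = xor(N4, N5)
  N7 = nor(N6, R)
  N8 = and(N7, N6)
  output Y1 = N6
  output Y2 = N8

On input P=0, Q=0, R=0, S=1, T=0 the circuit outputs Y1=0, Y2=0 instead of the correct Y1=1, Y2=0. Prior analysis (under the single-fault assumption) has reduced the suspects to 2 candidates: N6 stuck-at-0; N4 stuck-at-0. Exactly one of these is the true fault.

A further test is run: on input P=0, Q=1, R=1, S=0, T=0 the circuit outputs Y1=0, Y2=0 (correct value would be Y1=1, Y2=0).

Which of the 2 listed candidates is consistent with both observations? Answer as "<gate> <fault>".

Evaluate each candidate on input P=0, Q=1, R=1, S=0, T=0:
  N6 stuck-at-0: N1=1, N2=1, N3=0, N4=0, N5=1, N6=0 [stuck-at-0], N7=0, N8=0 → Y1=0, Y2=0 — matches
  N4 stuck-at-0: N1=1, N2=1, N3=0, N4=0 [stuck-at-0], N5=1, N6=1, N7=0, N8=0 → Y1=1, Y2=0 — eliminated
Only N6 stuck-at-0 reproduces the observed Y1=0, Y2=0.

N6 stuck-at-0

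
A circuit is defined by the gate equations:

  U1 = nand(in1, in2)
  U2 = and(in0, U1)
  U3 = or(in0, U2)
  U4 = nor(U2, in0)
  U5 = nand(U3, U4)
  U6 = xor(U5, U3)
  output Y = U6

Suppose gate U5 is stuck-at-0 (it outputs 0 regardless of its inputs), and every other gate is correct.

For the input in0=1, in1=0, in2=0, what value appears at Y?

1

Propagate with U5 forced: U1=1, U2=1, U3=1, U4=0, U5=0 [stuck-at-0], U6=1.
So Y = 1. (Without the fault it would be 0.)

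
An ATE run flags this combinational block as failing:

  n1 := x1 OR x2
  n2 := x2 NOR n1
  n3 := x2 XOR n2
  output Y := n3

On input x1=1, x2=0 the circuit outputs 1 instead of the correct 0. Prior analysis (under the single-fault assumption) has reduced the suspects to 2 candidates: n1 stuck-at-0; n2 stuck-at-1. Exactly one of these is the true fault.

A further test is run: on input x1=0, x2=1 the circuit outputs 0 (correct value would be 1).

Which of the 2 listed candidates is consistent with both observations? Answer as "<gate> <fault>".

n2 stuck-at-1

Evaluate each candidate on input x1=0, x2=1:
  n1 stuck-at-0: n1=0 [stuck-at-0], n2=0, n3=1 → 1 — eliminated
  n2 stuck-at-1: n1=1, n2=1 [stuck-at-1], n3=0 → 0 — matches
Only n2 stuck-at-1 reproduces the observed 0.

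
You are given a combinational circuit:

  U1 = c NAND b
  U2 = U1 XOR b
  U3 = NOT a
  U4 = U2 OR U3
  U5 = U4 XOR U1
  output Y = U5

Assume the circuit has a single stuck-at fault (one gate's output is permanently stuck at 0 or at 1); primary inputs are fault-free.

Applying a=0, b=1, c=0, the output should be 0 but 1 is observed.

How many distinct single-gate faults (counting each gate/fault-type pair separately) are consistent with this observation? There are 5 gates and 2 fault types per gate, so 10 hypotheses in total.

4

Fault-free: U1=1, U2=0, U3=1, U4=1, U5=0 → 0. Observed 1.
  U1 stuck-at-0: output 1 ✓
  U1 stuck-at-1: output 0 ✗
  U2 stuck-at-0: output 0 ✗
  U2 stuck-at-1: output 0 ✗
  U3 stuck-at-0: output 1 ✓
  U3 stuck-at-1: output 0 ✗
  U4 stuck-at-0: output 1 ✓
  U4 stuck-at-1: output 0 ✗
  U5 stuck-at-0: output 0 ✗
  U5 stuck-at-1: output 1 ✓
Consistent faults: {U1 stuck-at-0, U3 stuck-at-0, U4 stuck-at-0, U5 stuck-at-1} — 4 in all.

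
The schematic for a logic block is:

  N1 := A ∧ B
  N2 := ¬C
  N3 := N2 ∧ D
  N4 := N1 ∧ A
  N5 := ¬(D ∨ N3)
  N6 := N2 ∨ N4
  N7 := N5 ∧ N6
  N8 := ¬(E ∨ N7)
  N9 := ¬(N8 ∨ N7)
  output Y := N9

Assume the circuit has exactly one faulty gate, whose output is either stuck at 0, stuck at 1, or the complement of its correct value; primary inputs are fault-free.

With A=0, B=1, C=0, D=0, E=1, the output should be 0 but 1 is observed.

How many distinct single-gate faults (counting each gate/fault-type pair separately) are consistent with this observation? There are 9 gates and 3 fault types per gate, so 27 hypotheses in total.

12

Fault-free: N1=0, N2=1, N3=0, N4=0, N5=1, N6=1, N7=1, N8=0, N9=0 → 0. Observed 1.
  N1: none of the 3 fault types match ✗
  N2: stuck-at-0, inverted output ✓; others ✗
  N3: stuck-at-1, inverted output ✓; others ✗
  N4: none of the 3 fault types match ✗
  N5: stuck-at-0, inverted output ✓; others ✗
  N6: stuck-at-0, inverted output ✓; others ✗
  N7: stuck-at-0, inverted output ✓; others ✗
  N8: none of the 3 fault types match ✗
  N9: stuck-at-1, inverted output ✓; others ✗
Consistent faults: {N2 stuck-at-0, N2 inverted output, N3 stuck-at-1, N3 inverted output, N5 stuck-at-0, N5 inverted output, N6 stuck-at-0, N6 inverted output, N7 stuck-at-0, N7 inverted output, N9 stuck-at-1, N9 inverted output} — 12 in all.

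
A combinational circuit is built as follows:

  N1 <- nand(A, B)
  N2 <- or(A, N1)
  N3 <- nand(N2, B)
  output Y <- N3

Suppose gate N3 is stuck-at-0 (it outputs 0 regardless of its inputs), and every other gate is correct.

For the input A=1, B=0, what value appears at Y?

0

Propagate with N3 forced: N1=1, N2=1, N3=0 [stuck-at-0].
So Y = 0. (Without the fault it would be 1.)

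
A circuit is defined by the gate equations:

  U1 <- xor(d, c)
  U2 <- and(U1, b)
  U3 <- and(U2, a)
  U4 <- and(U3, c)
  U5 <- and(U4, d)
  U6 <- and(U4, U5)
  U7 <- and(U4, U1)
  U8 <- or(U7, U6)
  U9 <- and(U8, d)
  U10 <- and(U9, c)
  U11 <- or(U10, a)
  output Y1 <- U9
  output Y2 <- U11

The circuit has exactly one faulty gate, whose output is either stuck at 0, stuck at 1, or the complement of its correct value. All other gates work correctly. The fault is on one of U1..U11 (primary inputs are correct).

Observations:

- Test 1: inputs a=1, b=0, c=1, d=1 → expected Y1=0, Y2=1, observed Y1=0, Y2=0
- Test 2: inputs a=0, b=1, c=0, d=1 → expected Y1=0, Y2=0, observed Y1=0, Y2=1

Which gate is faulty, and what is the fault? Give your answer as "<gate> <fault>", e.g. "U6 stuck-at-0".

Fault-free values for test 1 (a=1, b=0, c=1, d=1): U1=0, U2=0, U3=0, U4=0, U5=0, U6=0, U7=0, U8=0, U9=0, U10=0, U11=1, giving Y1=0, Y2=1. Observed Y1=0, Y2=0.
Test 1: faults giving observed Y1=0, Y2=0 are {U11 stuck-at-0, U11 inverted output}.
Test 2 (a=0, b=1, c=0, d=1): fault-free U1=1, U2=1, U3=0, U4=0, U5=0, U6=0, U7=0, U8=0, U9=0, U10=0, U11=0 → Y1=0, Y2=0; observed Y1=0, Y2=1. Eliminates U11 stuck-at-0.
Only U11 inverted output is consistent with every test.

U11 inverted output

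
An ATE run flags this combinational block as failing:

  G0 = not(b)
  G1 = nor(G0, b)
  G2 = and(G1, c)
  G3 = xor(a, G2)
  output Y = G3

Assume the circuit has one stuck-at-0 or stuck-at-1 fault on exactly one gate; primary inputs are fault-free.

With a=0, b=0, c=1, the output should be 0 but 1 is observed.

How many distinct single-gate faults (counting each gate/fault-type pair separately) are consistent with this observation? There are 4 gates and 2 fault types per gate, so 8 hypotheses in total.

4

Fault-free: G0=1, G1=0, G2=0, G3=0 → 0. Observed 1.
  G0 stuck-at-0: output 1 ✓
  G0 stuck-at-1: output 0 ✗
  G1 stuck-at-0: output 0 ✗
  G1 stuck-at-1: output 1 ✓
  G2 stuck-at-0: output 0 ✗
  G2 stuck-at-1: output 1 ✓
  G3 stuck-at-0: output 0 ✗
  G3 stuck-at-1: output 1 ✓
Consistent faults: {G0 stuck-at-0, G1 stuck-at-1, G2 stuck-at-1, G3 stuck-at-1} — 4 in all.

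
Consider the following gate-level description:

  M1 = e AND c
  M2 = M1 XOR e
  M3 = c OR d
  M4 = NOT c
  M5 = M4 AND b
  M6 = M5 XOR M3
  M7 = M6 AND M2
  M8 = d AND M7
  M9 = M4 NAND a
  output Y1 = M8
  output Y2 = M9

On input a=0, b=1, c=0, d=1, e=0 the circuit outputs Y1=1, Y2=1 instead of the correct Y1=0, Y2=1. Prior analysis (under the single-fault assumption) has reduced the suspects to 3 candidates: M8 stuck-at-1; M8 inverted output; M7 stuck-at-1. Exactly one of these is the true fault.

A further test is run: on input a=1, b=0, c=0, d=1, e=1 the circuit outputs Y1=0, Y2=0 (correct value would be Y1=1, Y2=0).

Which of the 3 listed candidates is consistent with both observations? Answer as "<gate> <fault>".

Evaluate each candidate on input a=1, b=0, c=0, d=1, e=1:
  M8 stuck-at-1: M1=0, M2=1, M3=1, M4=1, M5=0, M6=1, M7=1, M8=1 [stuck-at-1], M9=0 → Y1=1, Y2=0 — eliminated
  M8 inverted output: M1=0, M2=1, M3=1, M4=1, M5=0, M6=1, M7=1, M8=0 [inverted output], M9=0 → Y1=0, Y2=0 — matches
  M7 stuck-at-1: M1=0, M2=1, M3=1, M4=1, M5=0, M6=1, M7=1 [stuck-at-1], M8=1, M9=0 → Y1=1, Y2=0 — eliminated
Only M8 inverted output reproduces the observed Y1=0, Y2=0.

M8 inverted output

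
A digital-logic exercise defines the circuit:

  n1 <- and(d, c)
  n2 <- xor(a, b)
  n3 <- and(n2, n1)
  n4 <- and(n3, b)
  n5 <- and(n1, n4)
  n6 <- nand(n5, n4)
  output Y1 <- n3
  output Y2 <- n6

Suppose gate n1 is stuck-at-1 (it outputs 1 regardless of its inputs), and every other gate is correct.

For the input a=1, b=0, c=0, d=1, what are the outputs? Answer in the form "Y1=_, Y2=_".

Propagate with n1 forced: n1=1 [stuck-at-1], n2=1, n3=1, n4=0, n5=0, n6=1.
So the outputs are Y1=1, Y2=1. (Without the fault they would be Y1=0, Y2=1.)

Y1=1, Y2=1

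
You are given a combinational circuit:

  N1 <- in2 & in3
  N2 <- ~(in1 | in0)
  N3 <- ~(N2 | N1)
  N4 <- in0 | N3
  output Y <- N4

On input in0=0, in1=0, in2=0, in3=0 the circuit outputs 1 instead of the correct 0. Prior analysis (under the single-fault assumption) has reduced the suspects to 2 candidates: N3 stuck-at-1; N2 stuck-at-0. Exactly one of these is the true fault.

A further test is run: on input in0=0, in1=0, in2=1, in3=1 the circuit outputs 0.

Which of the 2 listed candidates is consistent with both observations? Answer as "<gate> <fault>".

N2 stuck-at-0

Evaluate each candidate on input in0=0, in1=0, in2=1, in3=1:
  N3 stuck-at-1: N1=1, N2=1, N3=1 [stuck-at-1], N4=1 → 1 — eliminated
  N2 stuck-at-0: N1=1, N2=0 [stuck-at-0], N3=0, N4=0 → 0 — matches
Only N2 stuck-at-0 reproduces the observed 0.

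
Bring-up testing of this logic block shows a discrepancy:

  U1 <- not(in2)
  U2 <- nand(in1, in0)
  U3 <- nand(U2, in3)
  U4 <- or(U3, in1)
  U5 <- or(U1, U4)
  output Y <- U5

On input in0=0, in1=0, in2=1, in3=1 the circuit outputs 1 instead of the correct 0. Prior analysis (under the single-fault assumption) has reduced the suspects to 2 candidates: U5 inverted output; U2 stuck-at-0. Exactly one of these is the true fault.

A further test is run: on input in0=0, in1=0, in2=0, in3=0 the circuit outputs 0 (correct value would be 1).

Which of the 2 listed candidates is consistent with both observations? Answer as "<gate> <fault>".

Evaluate each candidate on input in0=0, in1=0, in2=0, in3=0:
  U5 inverted output: U1=1, U2=1, U3=1, U4=1, U5=0 [inverted output] → 0 — matches
  U2 stuck-at-0: U1=1, U2=0 [stuck-at-0], U3=1, U4=1, U5=1 → 1 — eliminated
Only U5 inverted output reproduces the observed 0.

U5 inverted output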